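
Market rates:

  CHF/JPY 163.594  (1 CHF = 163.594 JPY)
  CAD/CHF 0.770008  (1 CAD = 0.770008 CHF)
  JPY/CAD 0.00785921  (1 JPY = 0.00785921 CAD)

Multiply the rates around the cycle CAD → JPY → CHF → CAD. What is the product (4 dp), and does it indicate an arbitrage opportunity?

Around CAD → JPY → CHF → CAD: 1 ÷ 0.00785921 ÷ 163.594 ÷ 0.770008 = 1.010086
Product > 1; profitable direction is CAD → JPY → CHF → CAD.

1.0101 (arbitrage exists)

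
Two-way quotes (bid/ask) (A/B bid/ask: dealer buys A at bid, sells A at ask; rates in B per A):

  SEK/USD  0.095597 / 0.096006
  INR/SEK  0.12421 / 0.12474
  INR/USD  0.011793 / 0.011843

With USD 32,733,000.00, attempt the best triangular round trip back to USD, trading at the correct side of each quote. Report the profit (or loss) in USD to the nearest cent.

Net profit: USD 85,966.95

Best loop USD → INR → SEK → USD:
USD 32,733,000.00 ÷ 0.011843 (buy INR at ask) = INR 2,763,911,171.16
INR 2,763,911,171.16 × 0.12421 (sell INR at bid) = SEK 343,305,406.57
SEK 343,305,406.57 × 0.095597 (sell SEK at bid) = USD 32,818,966.95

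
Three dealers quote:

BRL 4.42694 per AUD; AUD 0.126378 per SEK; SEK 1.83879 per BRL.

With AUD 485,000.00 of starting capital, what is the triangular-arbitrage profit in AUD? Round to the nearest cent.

Profit: AUD 13,940.76

Profitable loop is AUD → BRL → SEK → AUD:
AUD 485,000.00 × 4.42694 = BRL 2,147,065.90
BRL 2,147,065.90 × 1.83879 = SEK 3,948,003.31
SEK 3,948,003.31 × 0.126378 = AUD 498,940.76
Profit = AUD 498,940.76 − AUD 485,000.00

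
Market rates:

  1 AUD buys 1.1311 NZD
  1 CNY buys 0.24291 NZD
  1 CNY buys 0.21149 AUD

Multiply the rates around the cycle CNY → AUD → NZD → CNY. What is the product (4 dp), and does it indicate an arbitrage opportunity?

Around CNY → AUD → NZD → CNY: 1 × 0.21149 × 1.1311 ÷ 0.24291 = 0.984794
Product < 1; profitable direction is CNY → NZD → AUD → CNY.

0.9848 (arbitrage exists)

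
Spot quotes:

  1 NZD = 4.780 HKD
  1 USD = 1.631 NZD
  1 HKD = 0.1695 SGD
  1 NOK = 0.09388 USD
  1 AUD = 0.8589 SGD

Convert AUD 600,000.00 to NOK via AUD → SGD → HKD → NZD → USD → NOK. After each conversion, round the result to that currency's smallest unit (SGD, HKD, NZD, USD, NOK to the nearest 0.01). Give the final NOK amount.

AUD 600,000.00 × 0.8589 = SGD 515,340.00
SGD 515,340.00 ÷ 0.1695 = HKD 3,040,353.98
HKD 3,040,353.98 ÷ 4.780 = NZD 636,057.32
NZD 636,057.32 ÷ 1.631 = USD 389,979.96
USD 389,979.96 ÷ 0.09388 = NOK 4,154,025.99

NOK 4,154,025.99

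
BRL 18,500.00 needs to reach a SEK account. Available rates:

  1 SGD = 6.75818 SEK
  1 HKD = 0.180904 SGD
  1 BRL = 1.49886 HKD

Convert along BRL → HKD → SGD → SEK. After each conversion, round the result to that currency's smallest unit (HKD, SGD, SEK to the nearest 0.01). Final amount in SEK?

BRL 18,500.00 × 1.49886 = HKD 27,728.91
HKD 27,728.91 × 0.180904 = SGD 5,016.27
SGD 5,016.27 × 6.75818 = SEK 33,900.86

SEK 33,900.86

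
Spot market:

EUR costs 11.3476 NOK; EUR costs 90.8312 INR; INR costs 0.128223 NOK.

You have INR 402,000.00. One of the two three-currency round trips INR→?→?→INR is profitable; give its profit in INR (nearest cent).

Profitable loop is INR → NOK → EUR → INR:
INR 402,000.00 × 0.128223 = NOK 51,545.65
NOK 51,545.65 ÷ 11.3476 = EUR 4,542.43
EUR 4,542.43 × 90.8312 = INR 412,594.11
Profit = INR 412,594.11 − INR 402,000.00

Profit: INR 10,594.11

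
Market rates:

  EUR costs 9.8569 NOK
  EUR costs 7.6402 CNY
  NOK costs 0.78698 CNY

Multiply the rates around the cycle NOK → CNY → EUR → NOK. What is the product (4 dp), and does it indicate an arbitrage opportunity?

1.0153 (arbitrage exists)

Around NOK → CNY → EUR → NOK: 1 × 0.78698 ÷ 7.6402 × 9.8569 = 1.015312
Product > 1; profitable direction is NOK → CNY → EUR → NOK.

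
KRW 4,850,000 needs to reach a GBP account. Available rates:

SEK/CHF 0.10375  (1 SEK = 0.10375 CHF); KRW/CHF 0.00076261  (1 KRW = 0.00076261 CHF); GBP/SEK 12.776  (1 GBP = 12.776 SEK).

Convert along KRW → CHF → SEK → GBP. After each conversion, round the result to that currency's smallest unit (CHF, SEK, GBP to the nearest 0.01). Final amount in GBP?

KRW 4,850,000 × 0.00076261 = CHF 3,698.66
CHF 3,698.66 ÷ 0.10375 = SEK 35,649.73
SEK 35,649.73 ÷ 12.776 = GBP 2,790.37

GBP 2,790.37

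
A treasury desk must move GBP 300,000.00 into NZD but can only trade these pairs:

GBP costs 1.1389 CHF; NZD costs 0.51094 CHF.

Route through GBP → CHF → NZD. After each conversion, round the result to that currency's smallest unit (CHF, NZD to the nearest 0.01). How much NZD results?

GBP 300,000.00 × 1.1389 = CHF 341,670.00
CHF 341,670.00 ÷ 0.51094 = NZD 668,708.65

NZD 668,708.65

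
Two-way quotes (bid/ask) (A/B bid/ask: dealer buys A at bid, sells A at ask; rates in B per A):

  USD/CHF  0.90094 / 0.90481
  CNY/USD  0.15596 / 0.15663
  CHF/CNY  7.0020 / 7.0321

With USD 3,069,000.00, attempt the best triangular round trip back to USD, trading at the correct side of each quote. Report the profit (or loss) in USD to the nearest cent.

Net profit: USD 10,495.05

Best loop USD → CNY → CHF → USD:
USD 3,069,000.00 ÷ 0.15663 (buy CNY at ask) = CNY 19,593,947.52
CNY 19,593,947.52 ÷ 7.0321 (buy CHF at ask) = CHF 2,786,357.92
CHF 2,786,357.92 ÷ 0.90481 (buy USD at ask) = USD 3,079,495.05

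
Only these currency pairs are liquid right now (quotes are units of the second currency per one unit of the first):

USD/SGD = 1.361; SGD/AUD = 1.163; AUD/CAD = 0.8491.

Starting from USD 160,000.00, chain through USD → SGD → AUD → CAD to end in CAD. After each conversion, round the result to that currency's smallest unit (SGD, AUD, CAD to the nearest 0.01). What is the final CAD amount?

USD 160,000.00 × 1.361 = SGD 217,760.00
SGD 217,760.00 × 1.163 = AUD 253,254.88
AUD 253,254.88 × 0.8491 = CAD 215,038.72

CAD 215,038.72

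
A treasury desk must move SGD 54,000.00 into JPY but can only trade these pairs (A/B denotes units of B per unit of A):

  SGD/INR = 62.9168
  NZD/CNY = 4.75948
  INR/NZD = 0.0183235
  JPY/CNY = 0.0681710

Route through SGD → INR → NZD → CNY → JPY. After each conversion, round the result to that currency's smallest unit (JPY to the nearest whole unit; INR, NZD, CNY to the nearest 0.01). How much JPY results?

JPY 4,346,390

SGD 54,000.00 × 62.9168 = INR 3,397,507.20
INR 3,397,507.20 × 0.0183235 = NZD 62,254.22
NZD 62,254.22 × 4.75948 = CNY 296,297.72
CNY 296,297.72 ÷ 0.0681710 = JPY 4,346,390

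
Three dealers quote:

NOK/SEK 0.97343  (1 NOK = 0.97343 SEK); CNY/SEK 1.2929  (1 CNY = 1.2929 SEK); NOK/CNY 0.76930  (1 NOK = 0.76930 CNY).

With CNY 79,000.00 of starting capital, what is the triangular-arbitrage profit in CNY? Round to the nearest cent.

Profit: CNY 1,720.35

Profitable loop is CNY → SEK → NOK → CNY:
CNY 79,000.00 × 1.2929 = SEK 102,139.10
SEK 102,139.10 ÷ 0.97343 = NOK 104,927.01
NOK 104,927.01 × 0.76930 = CNY 80,720.35
Profit = CNY 80,720.35 − CNY 79,000.00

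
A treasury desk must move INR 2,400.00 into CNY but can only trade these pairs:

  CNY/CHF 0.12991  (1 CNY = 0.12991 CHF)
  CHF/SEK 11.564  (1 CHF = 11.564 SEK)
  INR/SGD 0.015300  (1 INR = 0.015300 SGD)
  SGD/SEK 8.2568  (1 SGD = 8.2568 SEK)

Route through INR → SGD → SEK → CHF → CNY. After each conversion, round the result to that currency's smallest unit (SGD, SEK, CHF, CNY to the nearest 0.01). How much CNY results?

INR 2,400.00 × 0.015300 = SGD 36.72
SGD 36.72 × 8.2568 = SEK 303.19
SEK 303.19 ÷ 11.564 = CHF 26.22
CHF 26.22 ÷ 0.12991 = CNY 201.83

CNY 201.83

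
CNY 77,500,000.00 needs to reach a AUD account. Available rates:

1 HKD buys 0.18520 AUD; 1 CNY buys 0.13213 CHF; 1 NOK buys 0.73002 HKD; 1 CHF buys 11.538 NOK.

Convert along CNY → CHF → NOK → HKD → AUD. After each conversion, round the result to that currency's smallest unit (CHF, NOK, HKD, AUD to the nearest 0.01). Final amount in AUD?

AUD 15,973,843.05

CNY 77,500,000.00 × 0.13213 = CHF 10,240,075.00
CHF 10,240,075.00 × 11.538 = NOK 118,149,985.35
NOK 118,149,985.35 × 0.73002 = HKD 86,251,852.31
HKD 86,251,852.31 × 0.18520 = AUD 15,973,843.05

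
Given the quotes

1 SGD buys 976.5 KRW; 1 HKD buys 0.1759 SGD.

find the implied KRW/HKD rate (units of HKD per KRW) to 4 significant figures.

KRW/HKD = 0.005822

1 KRW ÷ 976.5 = 0.00102407 SGD
0.00102407 SGD ÷ 0.1759 = 0.00582186 HKD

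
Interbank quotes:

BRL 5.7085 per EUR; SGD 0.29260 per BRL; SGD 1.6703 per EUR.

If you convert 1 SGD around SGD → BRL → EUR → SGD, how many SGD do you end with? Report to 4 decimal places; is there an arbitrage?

Around SGD → BRL → EUR → SGD: 1 ÷ 0.29260 ÷ 5.7085 × 1.6703 = 0.999996
Product ≈ 1 (deviation 0.000%, within rounding noise).

1.0000 (no arbitrage)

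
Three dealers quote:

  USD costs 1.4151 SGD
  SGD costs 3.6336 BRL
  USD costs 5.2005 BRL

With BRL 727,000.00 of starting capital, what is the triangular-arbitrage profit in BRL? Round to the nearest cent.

Profitable loop is BRL → SGD → USD → BRL:
BRL 727,000.00 ÷ 3.6336 = SGD 200,077.06
SGD 200,077.06 ÷ 1.4151 = USD 141,387.22
USD 141,387.22 × 5.2005 = BRL 735,284.25
Profit = BRL 735,284.25 − BRL 727,000.00

Profit: BRL 8,284.25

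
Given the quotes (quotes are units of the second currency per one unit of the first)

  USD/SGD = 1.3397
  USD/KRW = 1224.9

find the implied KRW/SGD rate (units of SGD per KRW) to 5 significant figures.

1 KRW ÷ 1224.9 = 0.000816393 USD
0.000816393 USD × 1.3397 = 0.00109372 SGD

KRW/SGD = 0.0010937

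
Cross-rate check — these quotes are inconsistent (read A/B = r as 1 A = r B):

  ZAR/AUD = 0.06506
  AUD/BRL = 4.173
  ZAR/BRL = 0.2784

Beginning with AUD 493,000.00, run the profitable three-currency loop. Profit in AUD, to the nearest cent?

Profitable loop is AUD → ZAR → BRL → AUD:
AUD 493,000.00 ÷ 0.06506 = ZAR 7,577,620.66
ZAR 7,577,620.66 × 0.2784 = BRL 2,109,609.59
BRL 2,109,609.59 ÷ 4.173 = AUD 505,537.88
Profit = AUD 505,537.88 − AUD 493,000.00

Profit: AUD 12,537.88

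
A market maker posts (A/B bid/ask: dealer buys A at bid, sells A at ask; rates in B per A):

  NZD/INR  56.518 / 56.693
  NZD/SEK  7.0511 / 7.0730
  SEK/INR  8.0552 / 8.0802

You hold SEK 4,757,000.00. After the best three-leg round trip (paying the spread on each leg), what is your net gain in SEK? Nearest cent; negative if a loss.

Net profit: SEK 8,812.09

Best loop SEK → INR → NZD → SEK:
SEK 4,757,000.00 × 8.0552 (sell SEK at bid) = INR 38,318,586.40
INR 38,318,586.40 ÷ 56.693 (buy NZD at ask) = NZD 675,896.26
NZD 675,896.26 × 7.0511 (sell NZD at bid) = SEK 4,765,812.09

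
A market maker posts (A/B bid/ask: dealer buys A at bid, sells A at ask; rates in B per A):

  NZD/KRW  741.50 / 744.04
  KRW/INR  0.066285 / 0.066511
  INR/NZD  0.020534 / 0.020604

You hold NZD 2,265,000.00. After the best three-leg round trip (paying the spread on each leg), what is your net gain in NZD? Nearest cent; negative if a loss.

Net profit: NZD 20,957.65

Best loop NZD → KRW → INR → NZD:
NZD 2,265,000.00 × 741.50 (sell NZD at bid) = KRW 1,679,497,500
KRW 1,679,497,500 × 0.066285 (sell KRW at bid) = INR 111,325,491.79
INR 111,325,491.79 × 0.020534 (sell INR at bid) = NZD 2,285,957.65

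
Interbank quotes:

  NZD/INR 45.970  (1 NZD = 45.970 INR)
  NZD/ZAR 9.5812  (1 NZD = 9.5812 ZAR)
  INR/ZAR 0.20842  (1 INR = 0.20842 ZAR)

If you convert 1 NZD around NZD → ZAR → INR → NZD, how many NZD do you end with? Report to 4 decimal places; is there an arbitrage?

1.0000 (no arbitrage)

Around NZD → ZAR → INR → NZD: 1 × 9.5812 ÷ 0.20842 ÷ 45.970 = 1.000014
Product ≈ 1 (deviation 0.001%, within rounding noise).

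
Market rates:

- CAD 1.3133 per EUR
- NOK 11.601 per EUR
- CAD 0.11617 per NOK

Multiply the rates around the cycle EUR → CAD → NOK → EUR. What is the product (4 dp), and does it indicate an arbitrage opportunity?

Around EUR → CAD → NOK → EUR: 1 × 1.3133 ÷ 0.11617 ÷ 11.601 = 0.974484
Product < 1; profitable direction is EUR → NOK → CAD → EUR.

0.9745 (arbitrage exists)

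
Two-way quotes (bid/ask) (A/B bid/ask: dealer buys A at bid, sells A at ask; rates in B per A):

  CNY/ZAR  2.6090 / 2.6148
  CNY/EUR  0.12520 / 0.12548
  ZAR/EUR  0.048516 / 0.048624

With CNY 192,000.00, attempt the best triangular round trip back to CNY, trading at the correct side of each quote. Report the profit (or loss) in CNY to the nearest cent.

Best loop CNY → ZAR → EUR → CNY:
CNY 192,000.00 × 2.6090 (sell CNY at bid) = ZAR 500,928.00
ZAR 500,928.00 × 0.048516 (sell ZAR at bid) = EUR 24,303.02
EUR 24,303.02 ÷ 0.12548 (buy CNY at ask) = CNY 193,680.45

Net profit: CNY 1,680.45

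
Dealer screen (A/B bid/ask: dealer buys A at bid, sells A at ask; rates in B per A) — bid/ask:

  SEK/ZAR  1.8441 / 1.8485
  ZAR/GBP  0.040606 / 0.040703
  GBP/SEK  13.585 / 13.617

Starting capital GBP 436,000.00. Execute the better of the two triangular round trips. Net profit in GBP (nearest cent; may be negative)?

Net profit: GBP 7,527.76

Best loop GBP → SEK → ZAR → GBP:
GBP 436,000.00 × 13.585 (sell GBP at bid) = SEK 5,923,060.00
SEK 5,923,060.00 × 1.8441 (sell SEK at bid) = ZAR 10,922,714.95
ZAR 10,922,714.95 × 0.040606 (sell ZAR at bid) = GBP 443,527.76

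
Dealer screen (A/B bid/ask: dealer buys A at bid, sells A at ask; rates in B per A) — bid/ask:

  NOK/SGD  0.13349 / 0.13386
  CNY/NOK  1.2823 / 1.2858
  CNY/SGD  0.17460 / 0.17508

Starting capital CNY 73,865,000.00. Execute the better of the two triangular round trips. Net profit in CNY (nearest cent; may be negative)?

Net profit: CNY 1,065,511.88

Best loop CNY → SGD → NOK → CNY:
CNY 73,865,000.00 × 0.17460 (sell CNY at bid) = SGD 12,896,829.00
SGD 12,896,829.00 ÷ 0.13386 (buy NOK at ask) = NOK 96,345,652.17
NOK 96,345,652.17 ÷ 1.2858 (buy CNY at ask) = CNY 74,930,511.88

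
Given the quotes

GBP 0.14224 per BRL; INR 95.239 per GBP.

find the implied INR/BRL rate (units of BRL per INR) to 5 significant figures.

1 INR ÷ 95.239 = 0.0104999 GBP
0.0104999 GBP ÷ 0.14224 = 0.0738182 BRL

INR/BRL = 0.073818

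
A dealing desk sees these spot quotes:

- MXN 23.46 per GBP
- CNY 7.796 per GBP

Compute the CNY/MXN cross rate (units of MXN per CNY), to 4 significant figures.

1 CNY ÷ 7.796 = 0.128271 GBP
0.128271 GBP × 23.46 = 3.00924 MXN

CNY/MXN = 3.009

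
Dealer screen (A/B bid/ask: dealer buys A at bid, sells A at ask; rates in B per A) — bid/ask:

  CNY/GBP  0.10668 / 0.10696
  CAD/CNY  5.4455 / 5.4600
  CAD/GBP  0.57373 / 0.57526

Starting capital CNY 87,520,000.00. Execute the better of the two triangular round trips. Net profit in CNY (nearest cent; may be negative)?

Best loop CNY → GBP → CAD → CNY:
CNY 87,520,000.00 × 0.10668 (sell CNY at bid) = GBP 9,336,633.60
GBP 9,336,633.60 ÷ 0.57526 (buy CAD at ask) = CAD 16,230,284.74
CAD 16,230,284.74 × 5.4455 (sell CAD at bid) = CNY 88,382,015.56

Net profit: CNY 862,015.56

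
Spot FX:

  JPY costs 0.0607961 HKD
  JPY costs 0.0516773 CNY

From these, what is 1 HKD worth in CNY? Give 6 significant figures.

1 HKD ÷ 0.0607961 = 16.4484 JPY
16.4484 JPY × 0.0516773 = 0.85001 CNY

HKD/CNY = 0.850010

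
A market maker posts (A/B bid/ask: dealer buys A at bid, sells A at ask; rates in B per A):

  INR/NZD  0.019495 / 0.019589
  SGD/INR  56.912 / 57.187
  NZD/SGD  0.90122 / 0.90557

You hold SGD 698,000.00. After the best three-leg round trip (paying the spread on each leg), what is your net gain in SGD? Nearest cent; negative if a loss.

Net result: SGD -67.65 (no profitable arbitrage after spreads)

Best loop SGD → INR → NZD → SGD:
SGD 698,000.00 × 56.912 (sell SGD at bid) = INR 39,724,576.00
INR 39,724,576.00 × 0.019495 (sell INR at bid) = NZD 774,430.61
NZD 774,430.61 × 0.90122 (sell NZD at bid) = SGD 697,932.35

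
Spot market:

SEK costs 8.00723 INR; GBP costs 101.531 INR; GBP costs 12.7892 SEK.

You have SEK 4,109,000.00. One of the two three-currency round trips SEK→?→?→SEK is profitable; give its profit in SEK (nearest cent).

Profitable loop is SEK → INR → GBP → SEK:
SEK 4,109,000.00 × 8.00723 = INR 32,901,708.07
INR 32,901,708.07 ÷ 101.531 = GBP 324,055.79
GBP 324,055.79 × 12.7892 = SEK 4,144,414.27
Profit = SEK 4,144,414.27 − SEK 4,109,000.00

Profit: SEK 35,414.27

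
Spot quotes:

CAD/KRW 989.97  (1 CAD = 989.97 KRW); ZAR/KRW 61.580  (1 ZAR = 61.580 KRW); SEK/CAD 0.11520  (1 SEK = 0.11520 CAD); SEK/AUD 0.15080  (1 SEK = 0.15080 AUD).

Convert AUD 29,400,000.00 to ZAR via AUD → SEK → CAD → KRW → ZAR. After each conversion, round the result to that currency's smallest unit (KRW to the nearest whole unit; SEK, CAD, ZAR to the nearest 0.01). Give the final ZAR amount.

AUD 29,400,000.00 ÷ 0.15080 = SEK 194,960,212.20
SEK 194,960,212.20 × 0.11520 = CAD 22,459,416.45
CAD 22,459,416.45 × 989.97 = KRW 22,234,148,503
KRW 22,234,148,503 ÷ 61.580 = ZAR 361,061,196.87

ZAR 361,061,196.87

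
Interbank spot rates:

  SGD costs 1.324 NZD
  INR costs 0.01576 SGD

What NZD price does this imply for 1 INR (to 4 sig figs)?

1 INR × 0.01576 = 0.01576 SGD
0.01576 SGD × 1.324 = 0.0208662 NZD

INR/NZD = 0.02087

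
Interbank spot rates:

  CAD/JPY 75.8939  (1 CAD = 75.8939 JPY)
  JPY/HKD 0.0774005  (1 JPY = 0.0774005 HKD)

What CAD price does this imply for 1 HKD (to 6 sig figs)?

HKD/CAD = 0.170235

1 HKD ÷ 0.0774005 = 12.9198 JPY
12.9198 JPY ÷ 75.8939 = 0.170235 CAD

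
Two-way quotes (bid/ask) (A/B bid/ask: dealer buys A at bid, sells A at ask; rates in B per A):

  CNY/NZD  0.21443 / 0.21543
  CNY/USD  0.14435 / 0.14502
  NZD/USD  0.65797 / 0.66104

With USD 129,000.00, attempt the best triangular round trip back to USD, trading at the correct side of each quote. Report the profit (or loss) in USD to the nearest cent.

Net profit: USD 1,759.30

Best loop USD → NZD → CNY → USD:
USD 129,000.00 ÷ 0.66104 (buy NZD at ask) = NZD 195,147.04
NZD 195,147.04 ÷ 0.21543 (buy CNY at ask) = CNY 905,848.96
CNY 905,848.96 × 0.14435 (sell CNY at bid) = USD 130,759.30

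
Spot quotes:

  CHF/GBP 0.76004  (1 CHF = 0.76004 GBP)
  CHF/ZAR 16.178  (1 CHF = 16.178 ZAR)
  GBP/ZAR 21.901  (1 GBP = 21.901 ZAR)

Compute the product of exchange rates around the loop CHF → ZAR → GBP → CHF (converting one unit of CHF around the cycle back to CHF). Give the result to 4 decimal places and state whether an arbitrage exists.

0.9719 (arbitrage exists)

Around CHF → ZAR → GBP → CHF: 1 × 16.178 ÷ 21.901 ÷ 0.76004 = 0.971906
Product < 1; profitable direction is CHF → GBP → ZAR → CHF.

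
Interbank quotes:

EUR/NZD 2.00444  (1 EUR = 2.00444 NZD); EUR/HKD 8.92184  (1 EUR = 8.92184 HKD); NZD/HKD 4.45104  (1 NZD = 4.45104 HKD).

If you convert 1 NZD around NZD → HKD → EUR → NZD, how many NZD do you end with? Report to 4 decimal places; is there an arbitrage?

1.0000 (no arbitrage)

Around NZD → HKD → EUR → NZD: 1 × 4.45104 ÷ 8.92184 × 2.00444 = 1.000000
Product ≈ 1 (deviation 0.000%, within rounding noise).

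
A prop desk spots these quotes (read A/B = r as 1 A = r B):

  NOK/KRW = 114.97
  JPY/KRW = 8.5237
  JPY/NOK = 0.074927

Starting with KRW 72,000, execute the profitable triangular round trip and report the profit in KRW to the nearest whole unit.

Profitable loop is KRW → JPY → NOK → KRW:
KRW 72,000 ÷ 8.5237 = JPY 8,447
JPY 8,447 × 0.074927 = NOK 632.91
NOK 632.91 × 114.97 = KRW 72,766
Profit = KRW 72,766 − KRW 72,000

Profit: KRW 766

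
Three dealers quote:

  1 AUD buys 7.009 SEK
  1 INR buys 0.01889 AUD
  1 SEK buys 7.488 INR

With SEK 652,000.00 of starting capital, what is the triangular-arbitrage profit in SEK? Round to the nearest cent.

Profitable loop is SEK → AUD → INR → SEK:
SEK 652,000.00 ÷ 7.009 = AUD 93,023.26
AUD 93,023.26 ÷ 0.01889 = INR 4,924,470.93
INR 4,924,470.93 ÷ 7.488 = SEK 657,648.36
Profit = SEK 657,648.36 − SEK 652,000.00

Profit: SEK 5,648.36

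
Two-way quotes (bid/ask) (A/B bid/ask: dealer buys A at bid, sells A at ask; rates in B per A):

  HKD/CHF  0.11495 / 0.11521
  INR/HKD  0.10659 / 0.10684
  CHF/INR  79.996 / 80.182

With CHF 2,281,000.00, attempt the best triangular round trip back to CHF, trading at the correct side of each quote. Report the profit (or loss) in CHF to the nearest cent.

Net profit: CHF 30,129.84

Best loop CHF → HKD → INR → CHF:
CHF 2,281,000.00 ÷ 0.11521 (buy HKD at ask) = HKD 19,798,628.59
HKD 19,798,628.59 ÷ 0.10684 (buy INR at ask) = INR 185,311,012.65
INR 185,311,012.65 ÷ 80.182 (buy CHF at ask) = CHF 2,311,129.84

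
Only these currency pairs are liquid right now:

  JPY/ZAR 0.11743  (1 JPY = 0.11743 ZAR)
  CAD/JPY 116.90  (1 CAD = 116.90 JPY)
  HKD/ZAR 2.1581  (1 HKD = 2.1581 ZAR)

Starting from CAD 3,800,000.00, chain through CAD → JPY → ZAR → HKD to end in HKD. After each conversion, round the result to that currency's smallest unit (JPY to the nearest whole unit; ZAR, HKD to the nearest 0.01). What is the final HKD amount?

CAD 3,800,000.00 × 116.90 = JPY 444,220,000
JPY 444,220,000 × 0.11743 = ZAR 52,164,754.60
ZAR 52,164,754.60 ÷ 2.1581 = HKD 24,171,611.42

HKD 24,171,611.42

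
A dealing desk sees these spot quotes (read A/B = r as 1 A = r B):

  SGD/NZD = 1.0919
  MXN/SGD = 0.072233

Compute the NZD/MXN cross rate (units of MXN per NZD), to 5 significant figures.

NZD/MXN = 12.679

1 NZD ÷ 1.0919 = 0.915835 SGD
0.915835 SGD ÷ 0.072233 = 12.6789 MXN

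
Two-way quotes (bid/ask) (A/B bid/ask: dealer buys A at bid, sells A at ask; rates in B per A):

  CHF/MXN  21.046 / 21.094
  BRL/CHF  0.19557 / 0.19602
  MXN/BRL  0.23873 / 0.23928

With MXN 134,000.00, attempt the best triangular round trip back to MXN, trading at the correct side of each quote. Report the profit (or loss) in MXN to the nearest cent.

Net profit: MXN 1,437.54

Best loop MXN → CHF → BRL → MXN:
MXN 134,000.00 ÷ 21.094 (buy CHF at ask) = CHF 6,352.52
CHF 6,352.52 ÷ 0.19602 (buy BRL at ask) = BRL 32,407.50
BRL 32,407.50 ÷ 0.23928 (buy MXN at ask) = MXN 135,437.54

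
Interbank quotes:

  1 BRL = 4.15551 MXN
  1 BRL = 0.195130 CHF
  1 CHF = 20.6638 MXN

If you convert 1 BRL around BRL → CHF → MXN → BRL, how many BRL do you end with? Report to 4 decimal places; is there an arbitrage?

0.9703 (arbitrage exists)

Around BRL → CHF → MXN → BRL: 1 × 0.195130 × 20.6638 ÷ 4.15551 = 0.970309
Product < 1; profitable direction is BRL → MXN → CHF → BRL.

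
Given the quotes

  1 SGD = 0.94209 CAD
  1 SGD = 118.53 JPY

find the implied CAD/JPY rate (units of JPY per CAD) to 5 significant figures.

1 CAD ÷ 0.94209 = 1.06147 SGD
1.06147 SGD × 118.53 = 125.816 JPY

CAD/JPY = 125.82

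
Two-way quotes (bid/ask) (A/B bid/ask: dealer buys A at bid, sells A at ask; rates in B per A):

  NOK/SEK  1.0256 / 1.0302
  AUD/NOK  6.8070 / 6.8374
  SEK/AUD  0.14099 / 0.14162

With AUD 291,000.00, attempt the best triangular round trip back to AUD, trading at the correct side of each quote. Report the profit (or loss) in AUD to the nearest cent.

Net profit: AUD 713.06

Best loop AUD → SEK → NOK → AUD:
AUD 291,000.00 ÷ 0.14162 (buy SEK at ask) = SEK 2,054,794.52
SEK 2,054,794.52 ÷ 1.0302 (buy NOK at ask) = NOK 1,994,558.84
NOK 1,994,558.84 ÷ 6.8374 (buy AUD at ask) = AUD 291,713.06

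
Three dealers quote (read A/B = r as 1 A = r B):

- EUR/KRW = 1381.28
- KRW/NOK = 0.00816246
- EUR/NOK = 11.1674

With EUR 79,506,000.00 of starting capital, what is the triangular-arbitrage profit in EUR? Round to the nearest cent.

Profit: EUR 763,511.83

Profitable loop is EUR → KRW → NOK → EUR:
EUR 79,506,000.00 × 1381.28 = KRW 109,820,047,680
KRW 109,820,047,680 × 0.00816246 = NOK 896,401,746.39
NOK 896,401,746.39 ÷ 11.1674 = EUR 80,269,511.83
Profit = EUR 80,269,511.83 − EUR 79,506,000.00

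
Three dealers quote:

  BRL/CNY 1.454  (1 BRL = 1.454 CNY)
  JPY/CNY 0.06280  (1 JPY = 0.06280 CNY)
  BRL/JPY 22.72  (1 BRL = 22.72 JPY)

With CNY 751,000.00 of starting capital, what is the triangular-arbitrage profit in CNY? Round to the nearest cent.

Profitable loop is CNY → JPY → BRL → CNY:
CNY 751,000.00 ÷ 0.06280 = JPY 11,958,599
JPY 11,958,599 ÷ 22.72 = BRL 526,346.77
BRL 526,346.77 × 1.454 = CNY 765,308.21
Profit = CNY 765,308.21 − CNY 751,000.00

Profit: CNY 14,308.21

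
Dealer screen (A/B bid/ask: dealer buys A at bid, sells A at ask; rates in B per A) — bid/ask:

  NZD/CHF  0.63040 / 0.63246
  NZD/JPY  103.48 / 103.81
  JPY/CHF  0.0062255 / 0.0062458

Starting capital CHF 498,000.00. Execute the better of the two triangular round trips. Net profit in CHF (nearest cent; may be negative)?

Net profit: CHF 9,255.70

Best loop CHF → NZD → JPY → CHF:
CHF 498,000.00 ÷ 0.63246 (buy NZD at ask) = NZD 787,401.57
NZD 787,401.57 × 103.48 (sell NZD at bid) = JPY 81,480,315
JPY 81,480,315 × 0.0062255 (sell JPY at bid) = CHF 507,255.70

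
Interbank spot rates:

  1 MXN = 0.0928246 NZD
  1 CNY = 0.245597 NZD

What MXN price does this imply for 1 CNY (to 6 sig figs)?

CNY/MXN = 2.64582

1 CNY × 0.245597 = 0.245597 NZD
0.245597 NZD ÷ 0.0928246 = 2.64582 MXN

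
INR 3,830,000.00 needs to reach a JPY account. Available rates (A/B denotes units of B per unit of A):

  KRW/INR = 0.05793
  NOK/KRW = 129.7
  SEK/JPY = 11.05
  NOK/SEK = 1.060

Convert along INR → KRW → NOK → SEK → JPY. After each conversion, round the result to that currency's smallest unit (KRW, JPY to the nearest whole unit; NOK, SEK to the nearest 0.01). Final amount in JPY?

JPY 5,970,675

INR 3,830,000.00 ÷ 0.05793 = KRW 66,114,276
KRW 66,114,276 ÷ 129.7 = NOK 509,747.69
NOK 509,747.69 × 1.060 = SEK 540,332.55
SEK 540,332.55 × 11.05 = JPY 5,970,675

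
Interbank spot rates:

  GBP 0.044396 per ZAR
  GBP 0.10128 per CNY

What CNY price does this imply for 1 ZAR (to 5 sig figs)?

ZAR/CNY = 0.43835

1 ZAR × 0.044396 = 0.044396 GBP
0.044396 GBP ÷ 0.10128 = 0.438349 CNY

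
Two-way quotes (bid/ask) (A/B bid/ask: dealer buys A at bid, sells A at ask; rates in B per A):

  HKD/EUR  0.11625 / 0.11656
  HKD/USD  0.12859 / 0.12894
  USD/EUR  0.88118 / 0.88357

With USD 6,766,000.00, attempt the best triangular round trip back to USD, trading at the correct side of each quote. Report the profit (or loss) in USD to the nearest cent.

Net profit: USD 137,929.17

Best loop USD → HKD → EUR → USD:
USD 6,766,000.00 ÷ 0.12894 (buy HKD at ask) = HKD 52,474,018.92
HKD 52,474,018.92 × 0.11625 (sell HKD at bid) = EUR 6,100,104.70
EUR 6,100,104.70 ÷ 0.88357 (buy USD at ask) = USD 6,903,929.17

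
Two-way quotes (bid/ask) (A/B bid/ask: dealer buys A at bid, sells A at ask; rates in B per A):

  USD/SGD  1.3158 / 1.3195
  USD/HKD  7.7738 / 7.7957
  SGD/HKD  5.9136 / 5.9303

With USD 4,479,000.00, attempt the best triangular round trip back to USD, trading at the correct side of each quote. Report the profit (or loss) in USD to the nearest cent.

Best loop USD → SGD → HKD → USD:
USD 4,479,000.00 × 1.3158 (sell USD at bid) = SGD 5,893,468.20
SGD 5,893,468.20 × 5.9136 (sell SGD at bid) = HKD 34,851,613.55
HKD 34,851,613.55 ÷ 7.7957 (buy USD at ask) = USD 4,470,620.16

Net result: USD -8,379.84 (no profitable arbitrage after spreads)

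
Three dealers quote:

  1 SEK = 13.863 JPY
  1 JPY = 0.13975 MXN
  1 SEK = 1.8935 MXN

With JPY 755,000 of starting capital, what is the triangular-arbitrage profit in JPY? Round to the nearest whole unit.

Profitable loop is JPY → MXN → SEK → JPY:
JPY 755,000 × 0.13975 = MXN 105,511.25
MXN 105,511.25 ÷ 1.8935 = SEK 55,722.87
SEK 55,722.87 × 13.863 = JPY 772,486
Profit = JPY 772,486 − JPY 755,000

Profit: JPY 17,486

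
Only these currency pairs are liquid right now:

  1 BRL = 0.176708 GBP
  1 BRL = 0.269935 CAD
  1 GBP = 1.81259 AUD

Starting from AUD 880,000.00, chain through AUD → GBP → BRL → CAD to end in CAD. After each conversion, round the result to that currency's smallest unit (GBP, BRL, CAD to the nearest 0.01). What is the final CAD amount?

AUD 880,000.00 ÷ 1.81259 = GBP 485,493.13
GBP 485,493.13 ÷ 0.176708 = BRL 2,747,431.53
BRL 2,747,431.53 × 0.269935 = CAD 741,627.93

CAD 741,627.93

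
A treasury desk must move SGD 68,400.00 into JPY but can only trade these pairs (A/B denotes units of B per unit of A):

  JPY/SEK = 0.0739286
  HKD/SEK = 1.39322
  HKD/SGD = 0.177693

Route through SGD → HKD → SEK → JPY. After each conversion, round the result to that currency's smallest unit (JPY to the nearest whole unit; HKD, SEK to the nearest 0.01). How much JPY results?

SGD 68,400.00 ÷ 0.177693 = HKD 384,933.57
HKD 384,933.57 × 1.39322 = SEK 536,297.15
SEK 536,297.15 ÷ 0.0739286 = JPY 7,254,258

JPY 7,254,258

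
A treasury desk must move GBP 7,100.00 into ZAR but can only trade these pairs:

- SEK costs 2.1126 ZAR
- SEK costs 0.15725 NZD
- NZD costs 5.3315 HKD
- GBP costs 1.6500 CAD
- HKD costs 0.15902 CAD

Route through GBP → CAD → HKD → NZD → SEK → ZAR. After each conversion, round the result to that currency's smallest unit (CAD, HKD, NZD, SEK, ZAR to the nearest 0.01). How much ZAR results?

ZAR 185,638.37

GBP 7,100.00 × 1.6500 = CAD 11,715.00
CAD 11,715.00 ÷ 0.15902 = HKD 73,669.98
HKD 73,669.98 ÷ 5.3315 = NZD 13,817.87
NZD 13,817.87 ÷ 0.15725 = SEK 87,871.99
SEK 87,871.99 × 2.1126 = ZAR 185,638.37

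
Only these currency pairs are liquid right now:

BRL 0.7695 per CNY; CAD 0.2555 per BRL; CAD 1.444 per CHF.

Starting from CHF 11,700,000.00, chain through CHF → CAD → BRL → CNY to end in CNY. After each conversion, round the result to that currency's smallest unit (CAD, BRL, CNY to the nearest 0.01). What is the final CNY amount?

CNY 85,931,724.29

CHF 11,700,000.00 × 1.444 = CAD 16,894,800.00
CAD 16,894,800.00 ÷ 0.2555 = BRL 66,124,461.84
BRL 66,124,461.84 ÷ 0.7695 = CNY 85,931,724.29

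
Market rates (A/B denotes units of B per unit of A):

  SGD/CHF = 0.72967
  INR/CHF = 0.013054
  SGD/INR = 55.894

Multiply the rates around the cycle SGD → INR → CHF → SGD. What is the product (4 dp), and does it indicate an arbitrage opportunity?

Around SGD → INR → CHF → SGD: 1 × 55.894 × 0.013054 ÷ 0.72967 = 0.999959
Product ≈ 1 (deviation 0.004%, within rounding noise).

1.0000 (no arbitrage)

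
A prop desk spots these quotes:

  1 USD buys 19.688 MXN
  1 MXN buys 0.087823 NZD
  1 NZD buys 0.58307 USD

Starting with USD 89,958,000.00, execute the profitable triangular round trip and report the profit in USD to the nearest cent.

Profitable loop is USD → MXN → NZD → USD:
USD 89,958,000.00 × 19.688 = MXN 1,771,093,104.00
MXN 1,771,093,104.00 × 0.087823 = NZD 155,542,709.67
NZD 155,542,709.67 × 0.58307 = USD 90,692,287.73
Profit = USD 90,692,287.73 − USD 89,958,000.00

Profit: USD 734,287.73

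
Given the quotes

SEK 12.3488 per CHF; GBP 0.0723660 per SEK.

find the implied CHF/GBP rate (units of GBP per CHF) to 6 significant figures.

CHF/GBP = 0.893633

1 CHF × 12.3488 = 12.3488 SEK
12.3488 SEK × 0.0723660 = 0.893633 GBP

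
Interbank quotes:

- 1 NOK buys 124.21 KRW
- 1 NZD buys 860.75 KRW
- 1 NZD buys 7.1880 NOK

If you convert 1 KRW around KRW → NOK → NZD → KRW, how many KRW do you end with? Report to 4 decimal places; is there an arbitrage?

Around KRW → NOK → NZD → KRW: 1 ÷ 124.21 ÷ 7.1880 × 860.75 = 0.964079
Product < 1; profitable direction is KRW → NZD → NOK → KRW.

0.9641 (arbitrage exists)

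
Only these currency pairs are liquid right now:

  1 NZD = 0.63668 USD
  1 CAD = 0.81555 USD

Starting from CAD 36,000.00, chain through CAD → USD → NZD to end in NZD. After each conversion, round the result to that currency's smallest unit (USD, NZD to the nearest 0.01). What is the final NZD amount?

NZD 46,113.90

CAD 36,000.00 × 0.81555 = USD 29,359.80
USD 29,359.80 ÷ 0.63668 = NZD 46,113.90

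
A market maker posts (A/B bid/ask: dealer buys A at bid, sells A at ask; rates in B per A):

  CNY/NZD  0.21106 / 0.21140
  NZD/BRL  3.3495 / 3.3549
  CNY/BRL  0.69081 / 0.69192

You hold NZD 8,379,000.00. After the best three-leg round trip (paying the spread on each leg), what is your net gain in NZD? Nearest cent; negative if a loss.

Best loop NZD → BRL → CNY → NZD:
NZD 8,379,000.00 × 3.3495 (sell NZD at bid) = BRL 28,065,460.50
BRL 28,065,460.50 ÷ 0.69192 (buy CNY at ask) = CNY 40,561,713.06
CNY 40,561,713.06 × 0.21106 (sell CNY at bid) = NZD 8,560,955.16

Net profit: NZD 181,955.16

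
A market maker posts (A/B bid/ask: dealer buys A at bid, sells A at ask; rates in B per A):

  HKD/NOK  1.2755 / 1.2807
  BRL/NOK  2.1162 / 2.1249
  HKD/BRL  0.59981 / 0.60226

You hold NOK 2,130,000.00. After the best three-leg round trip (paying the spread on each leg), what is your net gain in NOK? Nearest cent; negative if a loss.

Net result: NOK -7,060.83 (no profitable arbitrage after spreads)

Best loop NOK → BRL → HKD → NOK:
NOK 2,130,000.00 ÷ 2.1249 (buy BRL at ask) = BRL 1,002,400.11
BRL 1,002,400.11 ÷ 0.60226 (buy HKD at ask) = HKD 1,664,397.62
HKD 1,664,397.62 × 1.2755 (sell HKD at bid) = NOK 2,122,939.17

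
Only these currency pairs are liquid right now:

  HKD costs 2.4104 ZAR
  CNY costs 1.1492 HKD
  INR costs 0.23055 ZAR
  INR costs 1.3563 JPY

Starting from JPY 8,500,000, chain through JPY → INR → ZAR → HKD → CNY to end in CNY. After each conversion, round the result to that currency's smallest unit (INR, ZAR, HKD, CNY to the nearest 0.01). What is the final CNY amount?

CNY 521,607.17

JPY 8,500,000 ÷ 1.3563 = INR 6,267,050.06
INR 6,267,050.06 × 0.23055 = ZAR 1,444,868.39
ZAR 1,444,868.39 ÷ 2.4104 = HKD 599,430.96
HKD 599,430.96 ÷ 1.1492 = CNY 521,607.17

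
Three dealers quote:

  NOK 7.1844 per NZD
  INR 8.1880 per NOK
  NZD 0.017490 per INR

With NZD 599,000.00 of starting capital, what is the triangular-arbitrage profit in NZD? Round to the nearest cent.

Profitable loop is NZD → NOK → INR → NZD:
NZD 599,000.00 × 7.1844 = NOK 4,303,455.60
NOK 4,303,455.60 × 8.1880 = INR 35,236,694.45
INR 35,236,694.45 × 0.017490 = NZD 616,289.79
Profit = NZD 616,289.79 − NZD 599,000.00

Profit: NZD 17,289.79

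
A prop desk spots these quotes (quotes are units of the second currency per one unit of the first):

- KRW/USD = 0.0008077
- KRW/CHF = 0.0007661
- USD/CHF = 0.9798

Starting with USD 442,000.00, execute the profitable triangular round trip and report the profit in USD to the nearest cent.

Profitable loop is USD → CHF → KRW → USD:
USD 442,000.00 × 0.9798 = CHF 433,071.60
CHF 433,071.60 ÷ 0.0007661 = KRW 565,293,826
KRW 565,293,826 × 0.0008077 = USD 456,587.82
Profit = USD 456,587.82 − USD 442,000.00

Profit: USD 14,587.82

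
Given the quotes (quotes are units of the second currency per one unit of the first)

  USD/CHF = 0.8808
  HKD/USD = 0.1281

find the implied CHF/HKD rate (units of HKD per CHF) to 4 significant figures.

CHF/HKD = 8.863

1 CHF ÷ 0.8808 = 1.13533 USD
1.13533 USD ÷ 0.1281 = 8.86285 HKD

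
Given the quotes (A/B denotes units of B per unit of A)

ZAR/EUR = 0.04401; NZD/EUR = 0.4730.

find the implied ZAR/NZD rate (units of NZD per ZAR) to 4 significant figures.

1 ZAR × 0.04401 = 0.04401 EUR
0.04401 EUR ÷ 0.4730 = 0.0930444 NZD

ZAR/NZD = 0.09304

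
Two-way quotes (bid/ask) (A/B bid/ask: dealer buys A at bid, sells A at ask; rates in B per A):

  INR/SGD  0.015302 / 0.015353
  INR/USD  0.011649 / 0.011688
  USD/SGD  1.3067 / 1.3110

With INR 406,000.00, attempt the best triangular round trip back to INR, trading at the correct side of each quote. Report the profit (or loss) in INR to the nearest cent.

Net result: INR -555.57 (no profitable arbitrage after spreads)

Best loop INR → SGD → USD → INR:
INR 406,000.00 × 0.015302 (sell INR at bid) = SGD 6,212.61
SGD 6,212.61 ÷ 1.3110 (buy USD at ask) = USD 4,738.83
USD 4,738.83 ÷ 0.011688 (buy INR at ask) = INR 405,444.43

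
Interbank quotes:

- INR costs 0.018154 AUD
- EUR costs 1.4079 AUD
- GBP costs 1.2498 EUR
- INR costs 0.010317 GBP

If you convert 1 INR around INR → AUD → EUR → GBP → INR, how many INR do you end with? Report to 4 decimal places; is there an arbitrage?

Around INR → AUD → EUR → GBP → INR: 1 × 0.018154 ÷ 1.4079 ÷ 1.2498 ÷ 0.010317 = 1.000015
Product ≈ 1 (deviation 0.002%, within rounding noise).

1.0000 (no arbitrage)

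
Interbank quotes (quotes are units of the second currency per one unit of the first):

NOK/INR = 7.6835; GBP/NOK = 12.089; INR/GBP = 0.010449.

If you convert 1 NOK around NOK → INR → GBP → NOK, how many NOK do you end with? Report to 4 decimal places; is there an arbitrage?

Around NOK → INR → GBP → NOK: 1 × 7.6835 × 0.010449 × 12.089 = 0.970564
Product < 1; profitable direction is NOK → GBP → INR → NOK.

0.9706 (arbitrage exists)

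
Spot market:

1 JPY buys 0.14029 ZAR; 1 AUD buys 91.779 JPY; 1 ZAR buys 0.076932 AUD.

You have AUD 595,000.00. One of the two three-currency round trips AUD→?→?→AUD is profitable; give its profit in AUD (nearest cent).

Profit: AUD 5,675.48

Profitable loop is AUD → ZAR → JPY → AUD:
AUD 595,000.00 ÷ 0.076932 = ZAR 7,734,102.84
ZAR 7,734,102.84 ÷ 0.14029 = JPY 55,129,395
JPY 55,129,395 ÷ 91.779 = AUD 600,675.48
Profit = AUD 600,675.48 − AUD 595,000.00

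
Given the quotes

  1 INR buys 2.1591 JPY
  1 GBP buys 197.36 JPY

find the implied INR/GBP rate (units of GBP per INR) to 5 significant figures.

INR/GBP = 0.010940

1 INR × 2.1591 = 2.1591 JPY
2.1591 JPY ÷ 197.36 = 0.0109399 GBP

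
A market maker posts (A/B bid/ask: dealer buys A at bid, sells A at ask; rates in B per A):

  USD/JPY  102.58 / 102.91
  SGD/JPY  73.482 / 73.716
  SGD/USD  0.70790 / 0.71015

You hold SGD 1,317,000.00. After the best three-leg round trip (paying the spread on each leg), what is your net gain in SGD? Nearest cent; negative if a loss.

Net profit: SGD 7,216.74

Best loop SGD → JPY → USD → SGD:
SGD 1,317,000.00 × 73.482 (sell SGD at bid) = JPY 96,775,794
JPY 96,775,794 ÷ 102.91 (buy USD at ask) = USD 940,392.52
USD 940,392.52 ÷ 0.71015 (buy SGD at ask) = SGD 1,324,216.74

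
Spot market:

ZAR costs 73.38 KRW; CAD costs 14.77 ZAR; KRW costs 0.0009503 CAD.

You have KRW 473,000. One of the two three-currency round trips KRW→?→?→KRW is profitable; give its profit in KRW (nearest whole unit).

Profit: KRW 14,169

Profitable loop is KRW → CAD → ZAR → KRW:
KRW 473,000 × 0.0009503 = CAD 449.49
CAD 449.49 × 14.77 = ZAR 6,639.00
ZAR 6,639.00 × 73.38 = KRW 487,169
Profit = KRW 487,169 − KRW 473,000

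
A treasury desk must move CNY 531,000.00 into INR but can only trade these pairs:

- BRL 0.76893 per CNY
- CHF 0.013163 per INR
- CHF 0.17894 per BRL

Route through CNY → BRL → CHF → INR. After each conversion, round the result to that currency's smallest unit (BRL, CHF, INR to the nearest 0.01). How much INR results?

CNY 531,000.00 × 0.76893 = BRL 408,301.83
BRL 408,301.83 × 0.17894 = CHF 73,061.53
CHF 73,061.53 ÷ 0.013163 = INR 5,550,522.68

INR 5,550,522.68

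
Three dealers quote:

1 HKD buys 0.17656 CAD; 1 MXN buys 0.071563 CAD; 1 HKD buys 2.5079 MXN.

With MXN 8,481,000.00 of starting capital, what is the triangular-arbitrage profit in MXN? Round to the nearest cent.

Profit: MXN 139,917.66

Profitable loop is MXN → CAD → HKD → MXN:
MXN 8,481,000.00 × 0.071563 = CAD 606,925.80
CAD 606,925.80 ÷ 0.17656 = HKD 3,437,504.55
HKD 3,437,504.55 × 2.5079 = MXN 8,620,917.66
Profit = MXN 8,620,917.66 − MXN 8,481,000.00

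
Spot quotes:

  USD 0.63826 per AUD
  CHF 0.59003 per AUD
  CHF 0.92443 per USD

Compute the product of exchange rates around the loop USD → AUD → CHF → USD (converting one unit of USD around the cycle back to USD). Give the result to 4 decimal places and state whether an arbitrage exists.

Around USD → AUD → CHF → USD: 1 ÷ 0.63826 × 0.59003 ÷ 0.92443 = 1.000006
Product ≈ 1 (deviation 0.001%, within rounding noise).

1.0000 (no arbitrage)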